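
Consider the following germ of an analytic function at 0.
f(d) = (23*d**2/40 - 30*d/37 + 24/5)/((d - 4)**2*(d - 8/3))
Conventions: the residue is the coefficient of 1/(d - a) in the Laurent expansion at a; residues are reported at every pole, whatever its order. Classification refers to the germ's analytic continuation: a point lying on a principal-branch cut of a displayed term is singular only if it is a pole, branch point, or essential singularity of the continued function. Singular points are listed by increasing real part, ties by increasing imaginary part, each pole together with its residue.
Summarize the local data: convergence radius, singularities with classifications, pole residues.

Denominator factor (d - 4)^2: pole of order 2 at 4, modulus 4.
Denominator factor (d - 8/3): pole of order 1 at 8/3, modulus 8/3.
The radius of convergence is the smallest modulus among the singular points: 8/3.
At the order-1 pole 8/3 set g(d) = (d - (8/3))*f(d) = (23*d**2/40 - 30*d/37 + 24/5)/(d - 4)**2.
Simple pole: residue = g(a) at a = 8/3, which is 140/37.
At the order-2 pole 4 set g(d) = (d - (4))^2*f(d) = (23*d**2/40 - 30*d/37 + 24/5)/(d - 8/3).
Order-2 pole: residue = g'(a); g'(4) = -4749/1480, so the residue is -4749/1480.
List the singular points by increasing real part (a conjugate pair: the negative imaginary part first).

Radius of convergence at 0: 8/3.
At 8/3: a pole of order 1; residue 140/37.
At 4: a pole of order 2; residue -4749/1480.


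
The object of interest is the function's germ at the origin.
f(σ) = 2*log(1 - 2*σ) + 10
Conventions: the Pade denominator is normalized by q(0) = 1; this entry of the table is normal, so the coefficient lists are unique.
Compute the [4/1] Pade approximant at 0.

Taylor coefficients needed (expand at 0): a_0 = 10, a_1 = -4, a_2 = -4, a_3 = -16/3, a_4 = -8, a_5 = -64/5.
Write the denominator as Q(σ) = 1 + q1*σ. Requiring Q*f - P = O(σ^6) with deg P <= 4 kills the coefficients of σ^5..σ^5 in Q*f:
  σ^5: a_5 + q1*a_4 = 0, i.e. -64/5 + (-8)*q1 = 0.
Solving this linear system: q1 = -8/5.
The numerator is Q*f truncated at degree 4: P0 = a_0 = 10; P1 = a_1 + q1*a_0 = -20; P2 = a_2 + q1*a_1 = 12/5; P3 = a_3 + q1*a_2 = 16/15; P4 = a_4 + q1*a_3 = 8/15.

The Pade approximant has numerator coefficients [10, -20, 12/5, 16/15, 8/15]; denominator coefficients [1, -8/5].


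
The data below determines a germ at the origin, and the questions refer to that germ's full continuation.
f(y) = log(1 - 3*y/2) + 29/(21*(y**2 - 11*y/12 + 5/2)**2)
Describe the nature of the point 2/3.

The term (1)*log(1 - y/(2/3)) has argument 1 - 2/3/(2/3) = 0 at 2/3: a logarithmic (infinitely-sheeted) branch point; the remaining terms are analytic or single-valued there.

The point is a logarithmic branch point.


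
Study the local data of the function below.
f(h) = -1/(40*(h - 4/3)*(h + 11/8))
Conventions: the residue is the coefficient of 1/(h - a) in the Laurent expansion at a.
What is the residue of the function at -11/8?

The residue is 3/325.

At the order-1 pole -11/8 set g(h) = (h - (-11/8))*f(h) = -1/(40*(h - 4/3)).
Simple pole: residue = g(a) at a = -11/8, which is 3/325.


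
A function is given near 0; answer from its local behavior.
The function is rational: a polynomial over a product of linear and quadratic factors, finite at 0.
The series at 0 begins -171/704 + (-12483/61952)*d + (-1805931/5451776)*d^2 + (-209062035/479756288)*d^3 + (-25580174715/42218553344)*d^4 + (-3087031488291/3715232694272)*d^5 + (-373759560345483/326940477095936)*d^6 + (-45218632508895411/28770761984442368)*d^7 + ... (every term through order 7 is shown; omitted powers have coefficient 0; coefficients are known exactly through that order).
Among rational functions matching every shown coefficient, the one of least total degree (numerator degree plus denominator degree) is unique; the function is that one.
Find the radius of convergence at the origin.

The radius of convergence is 8/11.

No rational of total degree below 3 reproduces all 8 coefficients; solving the [0/3] Pade equations on them gives f(d) = 19/(8*(d - 8/11)*(d + 11/3)**2), whose expansion matches every shown term.
Denominator factor (d - 8/11): pole of order 1 at 8/11, modulus 8/11.
Denominator factor (d + 11/3)^2: pole of order 2 at -11/3, modulus 11/3.
The radius of convergence is the smallest modulus among the singular points: 8/11.


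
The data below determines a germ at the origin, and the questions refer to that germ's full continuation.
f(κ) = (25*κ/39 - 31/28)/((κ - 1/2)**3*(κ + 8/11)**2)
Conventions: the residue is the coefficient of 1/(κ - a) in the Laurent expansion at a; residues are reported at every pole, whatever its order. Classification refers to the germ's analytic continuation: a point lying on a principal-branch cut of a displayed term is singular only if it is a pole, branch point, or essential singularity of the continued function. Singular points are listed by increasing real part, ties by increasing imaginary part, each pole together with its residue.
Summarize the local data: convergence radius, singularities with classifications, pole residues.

Denominator factor (κ + 8/11)^2: pole of order 2 at -8/11, modulus 8/11.
Denominator factor (κ - 1/2)^3: pole of order 3 at 1/2, modulus 1/2.
The radius of convergence is the smallest modulus among the singular points: 1/2.
At the order-2 pole -8/11 set g(κ) = (κ - (-8/11))^2*f(κ) = (25*κ/39 - 31/28)/(κ - 1/2)**3.
Order-2 pole: residue = g'(a); g'(-8/11) = 83847676/48361131, so the residue is 83847676/48361131.
At the order-3 pole 1/2 set g(κ) = (κ - (1/2))^3*f(κ) = (25*κ/39 - 31/28)/(κ + 8/11)**2.
Order-3 pole: residue = g''(a)/2; g''(1/2) = -167695352/48361131, so the residue is -83847676/48361131.
List the singular points by increasing real part (a conjugate pair: the negative imaginary part first).

Radius of convergence at 0: 1/2.
At -8/11: a pole of order 2; residue 83847676/48361131.
At 1/2: a pole of order 3; residue -83847676/48361131.


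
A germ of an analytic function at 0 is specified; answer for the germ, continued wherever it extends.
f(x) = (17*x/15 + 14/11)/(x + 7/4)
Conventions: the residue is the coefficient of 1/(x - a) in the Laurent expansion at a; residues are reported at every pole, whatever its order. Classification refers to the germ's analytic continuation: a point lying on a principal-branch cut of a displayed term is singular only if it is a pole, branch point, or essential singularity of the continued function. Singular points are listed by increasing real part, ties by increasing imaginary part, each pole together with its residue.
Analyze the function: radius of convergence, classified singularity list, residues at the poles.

Denominator factor (x + 7/4): pole of order 1 at -7/4, modulus 7/4.
The radius of convergence is the smallest modulus among the singular points: 7/4.
At the order-1 pole -7/4 set g(x) = (x - (-7/4))*f(x) = 17*x/15 + 14/11.
Simple pole: residue = g(a) at a = -7/4, which is -469/660.

Radius of convergence at 0: 7/4.
At -7/4: a pole of order 1; residue -469/660.


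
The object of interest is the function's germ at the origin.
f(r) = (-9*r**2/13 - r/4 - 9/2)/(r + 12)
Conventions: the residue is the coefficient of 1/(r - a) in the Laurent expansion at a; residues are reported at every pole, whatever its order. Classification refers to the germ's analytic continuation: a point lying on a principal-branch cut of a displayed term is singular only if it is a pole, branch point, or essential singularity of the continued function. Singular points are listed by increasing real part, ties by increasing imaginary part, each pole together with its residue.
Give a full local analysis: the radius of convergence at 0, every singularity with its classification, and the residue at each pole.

Denominator factor (r + 12): pole of order 1 at -12, modulus 12.
The radius of convergence is the smallest modulus among the singular points: 12.
At the order-1 pole -12 set g(r) = (r - (-12))*f(r) = -9*r**2/13 - r/4 - 9/2.
Simple pole: residue = g(a) at a = -12, which is -2631/26.

Radius of convergence at 0: 12.
At -12: a pole of order 1; residue -2631/26.


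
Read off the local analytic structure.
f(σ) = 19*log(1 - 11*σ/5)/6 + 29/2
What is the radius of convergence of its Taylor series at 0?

The radius of convergence is 5/11.

Branch term (19/6)*log(1 - σ/(5/11)): its argument vanishes at σ = 5/11, a logarithmic branch point, modulus 5/11.
The radius of convergence is the smallest modulus among the singular points: 5/11.


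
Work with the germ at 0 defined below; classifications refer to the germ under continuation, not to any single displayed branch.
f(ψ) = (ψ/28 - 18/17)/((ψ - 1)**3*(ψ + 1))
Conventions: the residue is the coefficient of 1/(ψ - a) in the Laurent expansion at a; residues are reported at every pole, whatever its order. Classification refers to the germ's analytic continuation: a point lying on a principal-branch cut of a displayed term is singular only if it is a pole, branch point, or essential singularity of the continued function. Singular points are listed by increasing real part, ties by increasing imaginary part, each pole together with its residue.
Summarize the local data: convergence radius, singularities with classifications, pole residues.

Denominator factor (ψ + 1): pole of order 1 at -1, modulus 1.
Denominator factor (ψ - 1)^3: pole of order 3 at 1, modulus 1.
The radius of convergence is the smallest modulus among the singular points: 1.
At the order-1 pole -1 set g(ψ) = (ψ - (-1))*f(ψ) = (ψ/28 - 18/17)/(ψ - 1)**3.
Simple pole: residue = g(a) at a = -1, which is 521/3808.
At the order-3 pole 1 set g(ψ) = (ψ - (1))^3*f(ψ) = (ψ/28 - 18/17)/(ψ + 1).
Order-3 pole: residue = g''(a)/2; g''(1) = -521/1904, so the residue is -521/3808.
List the singular points by increasing real part (a conjugate pair: the negative imaginary part first).

Radius of convergence at 0: 1.
At -1: a pole of order 1; residue 521/3808.
At 1: a pole of order 3; residue -521/3808.


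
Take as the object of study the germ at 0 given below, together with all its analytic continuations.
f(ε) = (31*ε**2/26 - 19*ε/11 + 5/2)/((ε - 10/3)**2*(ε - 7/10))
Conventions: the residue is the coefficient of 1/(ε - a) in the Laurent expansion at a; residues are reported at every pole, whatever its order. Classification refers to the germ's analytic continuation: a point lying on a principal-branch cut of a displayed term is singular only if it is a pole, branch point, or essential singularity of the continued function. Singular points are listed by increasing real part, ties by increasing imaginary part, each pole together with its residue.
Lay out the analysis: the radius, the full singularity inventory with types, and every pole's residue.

Denominator factor (ε - 10/3)^2: pole of order 2 at 10/3, modulus 10/3.
Denominator factor (ε - 7/10): pole of order 1 at 7/10, modulus 7/10.
The radius of convergence is the smallest modulus among the singular points: 7/10.
At the order-1 pole 7/10 set g(ε) = (ε - (7/10))*f(ε) = (31*ε**2/26 - 19*ε/11 + 5/2)/(ε - 10/3)**2.
Simple pole: residue = g(a) at a = 7/10, which is 482661/1784926.
At the order-2 pole 10/3 set g(ε) = (ε - (10/3))^2*f(ε) = (31*ε**2/26 - 19*ε/11 + 5/2)/(ε - 7/10).
Order-2 pole: residue = g'(a); g'(10/3) = 822760/892463, so the residue is 822760/892463.
List the singular points by increasing real part (a conjugate pair: the negative imaginary part first).

Radius of convergence at 0: 7/10.
At 7/10: a pole of order 1; residue 482661/1784926.
At 10/3: a pole of order 2; residue 822760/892463.


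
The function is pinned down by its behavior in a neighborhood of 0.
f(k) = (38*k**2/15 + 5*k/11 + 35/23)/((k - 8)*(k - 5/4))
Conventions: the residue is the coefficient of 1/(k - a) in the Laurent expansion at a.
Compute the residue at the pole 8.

The residue is 2539484/102465.

At the order-1 pole 8 set g(k) = (k - (8))*f(k) = (38*k**2/15 + 5*k/11 + 35/23)/(k - 5/4).
Simple pole: residue = g(a) at a = 8, which is 2539484/102465.


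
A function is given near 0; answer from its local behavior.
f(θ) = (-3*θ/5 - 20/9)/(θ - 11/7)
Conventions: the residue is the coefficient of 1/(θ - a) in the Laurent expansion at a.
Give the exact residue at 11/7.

At the order-1 pole 11/7 set g(θ) = (θ - (11/7))*f(θ) = -3*θ/5 - 20/9.
Simple pole: residue = g(a) at a = 11/7, which is -997/315.

The residue is -997/315.


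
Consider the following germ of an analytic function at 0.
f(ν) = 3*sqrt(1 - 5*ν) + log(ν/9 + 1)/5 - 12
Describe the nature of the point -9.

The point is a logarithmic branch point.

The term (1/5)*log(1 - ν/(-9)) has argument 1 - -9/(-9) = 0 at -9: a logarithmic (infinitely-sheeted) branch point; the remaining terms are analytic or single-valued there.


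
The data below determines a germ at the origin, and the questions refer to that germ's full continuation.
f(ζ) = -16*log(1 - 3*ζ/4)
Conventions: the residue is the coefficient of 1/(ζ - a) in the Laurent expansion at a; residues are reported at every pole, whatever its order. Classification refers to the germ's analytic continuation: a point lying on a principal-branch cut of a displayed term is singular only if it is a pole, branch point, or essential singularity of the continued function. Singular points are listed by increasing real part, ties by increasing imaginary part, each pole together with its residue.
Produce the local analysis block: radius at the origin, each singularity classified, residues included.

Radius of convergence at 0: 4/3.
At 4/3: a logarithmic branch point.

Branch term (-16)*log(1 - ζ/(4/3)): its argument vanishes at ζ = 4/3, a logarithmic branch point, modulus 4/3.
The radius of convergence is the smallest modulus among the singular points: 4/3.


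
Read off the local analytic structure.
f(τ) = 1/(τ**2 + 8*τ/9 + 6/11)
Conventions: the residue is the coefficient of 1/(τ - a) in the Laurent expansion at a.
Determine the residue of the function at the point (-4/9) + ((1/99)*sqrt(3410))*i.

The factor τ**2 + 8*τ/9 + 6/11 splits as (τ - a)(τ - a') with a = (-4/9) + ((1/99)*sqrt(3410))*i, a' = (-4/9) - ((1/99)*sqrt(3410))*i. At the order-1 pole a set g(τ) = (τ - a)*f(τ) = [1] / (τ - a').
Simple pole: residue = g(a) at a = (-4/9) + ((1/99)*sqrt(3410))*i, which is -((9/620)*sqrt(3410))*i.

The residue is -((9/620)*sqrt(3410))*i.


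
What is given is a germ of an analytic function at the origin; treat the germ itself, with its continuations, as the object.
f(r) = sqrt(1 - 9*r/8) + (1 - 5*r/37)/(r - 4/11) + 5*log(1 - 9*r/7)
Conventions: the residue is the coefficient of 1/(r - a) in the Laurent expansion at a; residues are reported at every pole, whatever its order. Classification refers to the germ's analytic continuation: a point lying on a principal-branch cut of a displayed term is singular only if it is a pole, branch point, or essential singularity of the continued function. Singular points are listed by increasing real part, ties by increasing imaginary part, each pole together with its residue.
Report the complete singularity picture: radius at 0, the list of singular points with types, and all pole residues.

Denominator factor (r - 4/11): pole of order 1 at 4/11, modulus 4/11.
Branch term (1)*sqrt(1 - r/(8/9)): its argument vanishes at r = 8/9, a square-root branch point, modulus 8/9.
Branch term (5)*log(1 - r/(7/9)): its argument vanishes at r = 7/9, a logarithmic branch point, modulus 7/9.
The radius of convergence is the smallest modulus among the singular points: 4/11.
The branch terms are analytic at 4/11 and contribute nothing to the residue; only the rational part matters.
At the order-1 pole 4/11 set g(r) = (r - (4/11))*(rational part) = 1 - 5*r/37.
Simple pole: residue = g(a) at a = 4/11, which is 387/407.
List the singular points by increasing real part (a conjugate pair: the negative imaginary part first).

Radius of convergence at 0: 4/11.
At 4/11: a pole of order 1; residue 387/407.
At 7/9: a logarithmic branch point.
At 8/9: an algebraic (square-root) branch point.


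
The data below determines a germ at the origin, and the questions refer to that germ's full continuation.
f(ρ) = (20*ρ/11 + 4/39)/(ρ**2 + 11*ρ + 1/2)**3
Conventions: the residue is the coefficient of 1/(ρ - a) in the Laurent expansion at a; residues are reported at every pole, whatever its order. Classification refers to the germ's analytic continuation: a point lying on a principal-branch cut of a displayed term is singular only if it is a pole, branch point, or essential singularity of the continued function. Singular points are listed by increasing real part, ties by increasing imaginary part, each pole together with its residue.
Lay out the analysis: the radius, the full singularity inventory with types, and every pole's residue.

Denominator factor (ρ**2 + 11*ρ + 1/2)^3: discriminant 119, real irrational roots -11/2 + (1/2)*sqrt(119) and -11/2 - (1/2)*sqrt(119); poles of order 3, moduli 11/2 - (1/2)*sqrt(119) and 11/2 + (1/2)*sqrt(119).
The radius of convergence is the smallest modulus among the singular points: 11/2 - (1/2)*sqrt(119).
The factor ρ**2 + 11*ρ + 1/2 splits as (ρ - a)(ρ - a') with a = -11/2 - (1/2)*sqrt(119), a' = -11/2 + (1/2)*sqrt(119). At the order-3 pole a set g(ρ) = (ρ - a)^3*f(ρ) = [20*ρ/11 + 4/39] / (ρ - a')^3.
Order-3 pole: residue = g''(a)/2; g''(-11/2 - (1/2)*sqrt(119)) = (1544/21907067)*sqrt(119), so the residue is (772/21907067)*sqrt(119).
The factor ρ**2 + 11*ρ + 1/2 splits as (ρ - a)(ρ - a') with a = -11/2 + (1/2)*sqrt(119), a' = -11/2 - (1/2)*sqrt(119). At the order-3 pole a set g(ρ) = (ρ - a)^3*f(ρ) = [20*ρ/11 + 4/39] / (ρ - a')^3.
Order-3 pole: residue = g''(a)/2; g''(-11/2 + (1/2)*sqrt(119)) = -(1544/21907067)*sqrt(119), so the residue is -(772/21907067)*sqrt(119).
List the singular points by increasing real part (a conjugate pair: the negative imaginary part first).

Radius of convergence at 0: 11/2 - (1/2)*sqrt(119).
At -11/2 - (1/2)*sqrt(119): a pole of order 3; residue (772/21907067)*sqrt(119).
At -11/2 + (1/2)*sqrt(119): a pole of order 3; residue -(772/21907067)*sqrt(119).


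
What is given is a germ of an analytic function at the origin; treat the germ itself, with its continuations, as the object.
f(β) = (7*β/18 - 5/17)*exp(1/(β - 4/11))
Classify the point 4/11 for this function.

The exponent 1/(β - (4/11)) has a pole at 4/11, so exp(1/(β - (4/11))) takes every nonzero value near it: an essential singularity (not a pole of any order).

The point is an essential singularity.


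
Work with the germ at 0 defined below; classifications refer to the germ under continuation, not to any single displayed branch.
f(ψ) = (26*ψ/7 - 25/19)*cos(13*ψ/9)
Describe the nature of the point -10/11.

The point is a regular point.

There is no denominator, hence no pole anywhere.
The factor cos(13*ψ/9) is entire.
So the germ continues analytically to -10/11.


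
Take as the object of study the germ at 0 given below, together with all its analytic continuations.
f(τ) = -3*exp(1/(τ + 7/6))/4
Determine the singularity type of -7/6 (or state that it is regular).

The point is an essential singularity.

The exponent 1/(τ - (-7/6)) has a pole at -7/6, so exp(1/(τ - (-7/6))) takes every nonzero value near it: an essential singularity (not a pole of any order).


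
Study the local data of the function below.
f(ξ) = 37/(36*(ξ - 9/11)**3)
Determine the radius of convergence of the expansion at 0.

Denominator factor (ξ - 9/11)^3: pole of order 3 at 9/11, modulus 9/11.
The radius of convergence is the smallest modulus among the singular points: 9/11.

The radius of convergence is 9/11.


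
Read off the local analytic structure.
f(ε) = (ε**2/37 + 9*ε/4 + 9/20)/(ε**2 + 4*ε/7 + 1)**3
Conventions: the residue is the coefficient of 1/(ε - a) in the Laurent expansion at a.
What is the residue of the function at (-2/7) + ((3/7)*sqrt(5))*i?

The residue is ((2268259/119880000)*sqrt(5))*i.

The factor ε**2 + 4*ε/7 + 1 splits as (ε - a)(ε - a') with a = (-2/7) + ((3/7)*sqrt(5))*i, a' = (-2/7) - ((3/7)*sqrt(5))*i. At the order-3 pole a set g(ε) = (ε - a)^3*f(ε) = [ε**2/37 + 9*ε/4 + 9/20] / (ε - a')^3.
Order-3 pole: residue = g''(a)/2; g''((-2/7) + ((3/7)*sqrt(5))*i) = ((2268259/59940000)*sqrt(5))*i, so the residue is ((2268259/119880000)*sqrt(5))*i.


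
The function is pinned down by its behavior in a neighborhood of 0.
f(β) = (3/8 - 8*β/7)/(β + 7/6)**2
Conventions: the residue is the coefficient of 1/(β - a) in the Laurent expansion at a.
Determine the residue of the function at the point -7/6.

At the order-2 pole -7/6 set g(β) = (β - (-7/6))^2*f(β) = 3/8 - 8*β/7.
Order-2 pole: residue = g'(a); g'(-7/6) = -8/7, so the residue is -8/7.

The residue is -8/7.


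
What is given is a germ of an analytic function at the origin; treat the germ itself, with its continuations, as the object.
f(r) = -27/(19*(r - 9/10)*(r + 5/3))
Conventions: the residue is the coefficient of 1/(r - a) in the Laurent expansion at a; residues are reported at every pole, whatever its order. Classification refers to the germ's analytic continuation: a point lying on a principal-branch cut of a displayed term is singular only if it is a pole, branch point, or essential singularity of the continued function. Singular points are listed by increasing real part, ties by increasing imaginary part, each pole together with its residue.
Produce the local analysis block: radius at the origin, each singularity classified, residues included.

Radius of convergence at 0: 9/10.
At -5/3: a pole of order 1; residue 810/1463.
At 9/10: a pole of order 1; residue -810/1463.

Denominator factor (r + 5/3): pole of order 1 at -5/3, modulus 5/3.
Denominator factor (r - 9/10): pole of order 1 at 9/10, modulus 9/10.
The radius of convergence is the smallest modulus among the singular points: 9/10.
At the order-1 pole -5/3 set g(r) = (r - (-5/3))*f(r) = -27/(19*(r - 9/10)).
Simple pole: residue = g(a) at a = -5/3, which is 810/1463.
At the order-1 pole 9/10 set g(r) = (r - (9/10))*f(r) = -27/(19*(r + 5/3)).
Simple pole: residue = g(a) at a = 9/10, which is -810/1463.
List the singular points by increasing real part (a conjugate pair: the negative imaginary part first).


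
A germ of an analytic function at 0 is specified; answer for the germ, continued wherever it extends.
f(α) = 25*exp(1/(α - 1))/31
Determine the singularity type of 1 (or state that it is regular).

The exponent 1/(α - (1)) has a pole at 1, so exp(1/(α - (1))) takes every nonzero value near it: an essential singularity (not a pole of any order).

The point is an essential singularity.


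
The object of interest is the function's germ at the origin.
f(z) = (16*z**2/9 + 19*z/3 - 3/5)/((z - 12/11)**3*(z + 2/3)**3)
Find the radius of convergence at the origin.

Denominator factor (z - 12/11)^3: pole of order 3 at 12/11, modulus 12/11.
Denominator factor (z + 2/3)^3: pole of order 3 at -2/3, modulus 2/3.
The radius of convergence is the smallest modulus among the singular points: 2/3.

The radius of convergence is 2/3.


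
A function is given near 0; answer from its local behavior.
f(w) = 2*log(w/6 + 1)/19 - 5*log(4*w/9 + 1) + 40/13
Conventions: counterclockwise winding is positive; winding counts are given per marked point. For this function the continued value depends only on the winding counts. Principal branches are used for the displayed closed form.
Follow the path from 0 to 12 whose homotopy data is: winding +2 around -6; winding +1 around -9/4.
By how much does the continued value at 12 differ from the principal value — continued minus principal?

Continued minus principal equals -(182/19)*pi*i.

The rational part is single-valued and drops out of the difference; each branch term changes only by its own monodromy.
(-5)*log(1 - w/(-9/4)): each positive loop around -9/4 adds 2*pi*i to the log, so winding +1 contributes (-5)*(1)*2*pi*i = -(10)*pi*i.
(2/19)*log(1 - w/(-6)): each positive loop around -6 adds 2*pi*i to the log, so winding +2 contributes (2/19)*(2)*2*pi*i = (8/19)*pi*i.
Summing the contributions at w = 12 gives -(182/19)*pi*i.


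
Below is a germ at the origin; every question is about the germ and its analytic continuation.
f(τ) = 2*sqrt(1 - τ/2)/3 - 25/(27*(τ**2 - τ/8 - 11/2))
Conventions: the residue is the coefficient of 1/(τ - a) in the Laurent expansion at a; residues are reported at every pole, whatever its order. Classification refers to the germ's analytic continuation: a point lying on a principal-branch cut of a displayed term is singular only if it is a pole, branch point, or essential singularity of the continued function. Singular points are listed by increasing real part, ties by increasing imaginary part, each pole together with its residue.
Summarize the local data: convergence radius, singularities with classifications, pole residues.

Radius of convergence at 0: 2.
At 1/16 - (1/16)*sqrt(1409): a pole of order 1; residue (200/38043)*sqrt(1409).
At 2: an algebraic (square-root) branch point.
At 1/16 + (1/16)*sqrt(1409): a pole of order 1; residue -(200/38043)*sqrt(1409).

Denominator factor (τ**2 - τ/8 - 11/2): discriminant 1409/64, real irrational roots 1/16 + (1/16)*sqrt(1409) and 1/16 - (1/16)*sqrt(1409); poles of order 1, moduli 1/16 + (1/16)*sqrt(1409) and -1/16 + (1/16)*sqrt(1409).
Branch term (2/3)*sqrt(1 - τ/(2)): its argument vanishes at τ = 2, a square-root branch point, modulus 2.
The radius of convergence is the smallest modulus among the singular points: 2.
The branch term is analytic at 1/16 - (1/16)*sqrt(1409) and contributes nothing to the residue; only the rational part matters.
The factor τ**2 - τ/8 - 11/2 splits as (τ - a)(τ - a') with a = 1/16 - (1/16)*sqrt(1409), a' = 1/16 + (1/16)*sqrt(1409). At the order-1 pole a set g(τ) = (τ - a)*(rational part) = [-25/27] / (τ - a').
Simple pole: residue = g(a) at a = 1/16 - (1/16)*sqrt(1409), which is (200/38043)*sqrt(1409).
The branch term is analytic at 1/16 + (1/16)*sqrt(1409) and contributes nothing to the residue; only the rational part matters.
The factor τ**2 - τ/8 - 11/2 splits as (τ - a)(τ - a') with a = 1/16 + (1/16)*sqrt(1409), a' = 1/16 - (1/16)*sqrt(1409). At the order-1 pole a set g(τ) = (τ - a)*(rational part) = [-25/27] / (τ - a').
Simple pole: residue = g(a) at a = 1/16 + (1/16)*sqrt(1409), which is -(200/38043)*sqrt(1409).
List the singular points by increasing real part (a conjugate pair: the negative imaginary part first).


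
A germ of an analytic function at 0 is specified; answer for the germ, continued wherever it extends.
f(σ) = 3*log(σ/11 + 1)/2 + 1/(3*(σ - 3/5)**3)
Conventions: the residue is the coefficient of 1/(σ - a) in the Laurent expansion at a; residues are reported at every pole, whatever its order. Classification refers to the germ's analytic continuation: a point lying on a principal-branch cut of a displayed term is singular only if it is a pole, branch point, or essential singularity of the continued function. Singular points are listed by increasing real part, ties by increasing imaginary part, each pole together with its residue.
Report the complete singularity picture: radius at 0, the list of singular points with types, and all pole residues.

Radius of convergence at 0: 3/5.
At -11: a logarithmic branch point.
At 3/5: a pole of order 3; residue 0.

Denominator factor (σ - 3/5)^3: pole of order 3 at 3/5, modulus 3/5.
Branch term (3/2)*log(1 - σ/(-11)): its argument vanishes at σ = -11, a logarithmic branch point, modulus 11.
The radius of convergence is the smallest modulus among the singular points: 3/5.
The branch term is analytic at 3/5 and contributes nothing to the residue; only the rational part matters.
At the order-3 pole 3/5 set g(σ) = (σ - (3/5))^3*(rational part) = 1/3.
Order-3 pole: residue = g''(a)/2; g''(3/5) = 0, so the residue is 0.
List the singular points by increasing real part (a conjugate pair: the negative imaginary part first).


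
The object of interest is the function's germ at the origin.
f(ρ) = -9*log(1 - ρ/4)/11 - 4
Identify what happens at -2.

There is no denominator, hence no pole anywhere.
Branch term log(1 - ρ/(4)): argument at -2 is 3/2, nonzero, so -2 is not its branch point (a point on a principal cut is still regular for the continued germ).
So the germ continues analytically to -2.

The point is a regular point.


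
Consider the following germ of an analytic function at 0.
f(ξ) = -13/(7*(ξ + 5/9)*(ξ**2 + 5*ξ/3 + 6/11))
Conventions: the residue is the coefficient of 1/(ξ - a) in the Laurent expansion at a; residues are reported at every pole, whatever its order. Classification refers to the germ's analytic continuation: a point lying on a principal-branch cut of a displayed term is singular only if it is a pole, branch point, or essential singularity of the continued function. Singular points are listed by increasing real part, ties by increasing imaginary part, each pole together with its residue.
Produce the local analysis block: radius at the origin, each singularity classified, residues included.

Radius of convergence at 0: 5/6 - (1/66)*sqrt(649).
At -5/6 - (1/66)*sqrt(649): a pole of order 1; residue -11583/896 + (19305/52864)*sqrt(649).
At -5/9: a pole of order 1; residue 11583/448.
At -5/6 + (1/66)*sqrt(649): a pole of order 1; residue -11583/896 - (19305/52864)*sqrt(649).


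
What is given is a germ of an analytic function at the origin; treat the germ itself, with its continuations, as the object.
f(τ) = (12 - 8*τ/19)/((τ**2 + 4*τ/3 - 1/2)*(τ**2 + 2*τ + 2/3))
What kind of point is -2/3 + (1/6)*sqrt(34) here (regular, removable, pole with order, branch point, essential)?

The denominator factor τ**2 + 4*τ/3 - 1/2 vanishes at -2/3 + (1/6)*sqrt(34) and appears to the power 1; the numerator there equals 700/57 - (4/57)*sqrt(34), nonzero, and no other factor vanishes.
Hence a pole whose order is the multiplicity, 1.

The point is a pole of order 1.


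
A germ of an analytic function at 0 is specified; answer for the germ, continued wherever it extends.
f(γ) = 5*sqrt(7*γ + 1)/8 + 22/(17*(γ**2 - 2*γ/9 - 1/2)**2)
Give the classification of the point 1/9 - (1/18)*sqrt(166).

The point is a pole of order 2.

The denominator factor γ**2 - 2*γ/9 - 1/2 vanishes at 1/9 - (1/18)*sqrt(166) and appears to the power 2; the numerator there equals 22/17, nonzero, and no other factor vanishes.
The branch terms are analytic at this point.
Hence a pole whose order is the multiplicity, 2.


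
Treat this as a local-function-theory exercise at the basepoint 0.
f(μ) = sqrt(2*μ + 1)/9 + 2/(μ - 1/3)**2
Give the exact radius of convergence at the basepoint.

Denominator factor (μ - 1/3)^2: pole of order 2 at 1/3, modulus 1/3.
Branch term (1/9)*sqrt(1 - μ/(-1/2)): its argument vanishes at μ = -1/2, a square-root branch point, modulus 1/2.
The radius of convergence is the smallest modulus among the singular points: 1/3.

The radius of convergence is 1/3.


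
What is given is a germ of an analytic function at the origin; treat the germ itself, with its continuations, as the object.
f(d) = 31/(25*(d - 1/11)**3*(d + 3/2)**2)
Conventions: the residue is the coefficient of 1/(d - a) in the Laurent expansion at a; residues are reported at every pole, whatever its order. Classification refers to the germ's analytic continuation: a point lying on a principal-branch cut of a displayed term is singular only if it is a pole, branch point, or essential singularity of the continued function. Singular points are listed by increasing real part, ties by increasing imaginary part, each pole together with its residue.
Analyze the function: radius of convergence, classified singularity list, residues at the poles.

Radius of convergence at 0: 1/11.
At -3/2: a pole of order 2; residue -21785808/37515625.
At 1/11: a pole of order 3; residue 21785808/37515625.

Denominator factor (d + 3/2)^2: pole of order 2 at -3/2, modulus 3/2.
Denominator factor (d - 1/11)^3: pole of order 3 at 1/11, modulus 1/11.
The radius of convergence is the smallest modulus among the singular points: 1/11.
At the order-2 pole -3/2 set g(d) = (d - (-3/2))^2*f(d) = 31/(25*(d - 1/11)**3).
Order-2 pole: residue = g'(a); g'(-3/2) = -21785808/37515625, so the residue is -21785808/37515625.
At the order-3 pole 1/11 set g(d) = (d - (1/11))^3*f(d) = 31/(25*(d + 3/2)**2).
Order-3 pole: residue = g''(a)/2; g''(1/11) = 43571616/37515625, so the residue is 21785808/37515625.
List the singular points by increasing real part (a conjugate pair: the negative imaginary part first).


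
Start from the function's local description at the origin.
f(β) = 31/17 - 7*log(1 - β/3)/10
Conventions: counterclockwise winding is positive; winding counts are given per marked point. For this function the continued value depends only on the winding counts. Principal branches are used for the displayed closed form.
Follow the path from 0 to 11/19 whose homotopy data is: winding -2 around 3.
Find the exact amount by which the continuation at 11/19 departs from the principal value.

Continued minus principal equals (14/5)*pi*i.

The rational part is single-valued and drops out of the difference; each branch term changes only by its own monodromy.
(-7/10)*log(1 - β/(3)): each positive loop around 3 adds 2*pi*i to the log, so winding -2 contributes (-7/10)*(-2)*2*pi*i = (14/5)*pi*i.
Summing the contributions at β = 11/19 gives (14/5)*pi*i.


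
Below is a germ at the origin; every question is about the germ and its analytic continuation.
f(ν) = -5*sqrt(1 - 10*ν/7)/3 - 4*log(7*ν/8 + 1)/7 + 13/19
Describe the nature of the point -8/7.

The term (-4/7)*log(1 - ν/(-8/7)) has argument 1 - -8/7/(-8/7) = 0 at -8/7: a logarithmic (infinitely-sheeted) branch point; the remaining terms are analytic or single-valued there.

The point is a logarithmic branch point.


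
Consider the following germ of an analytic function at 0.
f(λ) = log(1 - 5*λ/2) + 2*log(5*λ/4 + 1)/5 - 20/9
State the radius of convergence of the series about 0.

The radius of convergence is 2/5.

Branch term (2/5)*log(1 - λ/(-4/5)): its argument vanishes at λ = -4/5, a logarithmic branch point, modulus 4/5.
Branch term (1)*log(1 - λ/(2/5)): its argument vanishes at λ = 2/5, a logarithmic branch point, modulus 2/5.
The radius of convergence is the smallest modulus among the singular points: 2/5.


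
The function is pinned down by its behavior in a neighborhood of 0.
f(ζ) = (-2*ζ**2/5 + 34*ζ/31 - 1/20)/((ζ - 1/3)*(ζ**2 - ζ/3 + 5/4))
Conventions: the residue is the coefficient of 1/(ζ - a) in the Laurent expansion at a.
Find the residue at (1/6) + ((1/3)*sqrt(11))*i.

The residue is (-4303/13950) - ((36017/306900)*sqrt(11))*i.

The factor ζ**2 - ζ/3 + 5/4 splits as (ζ - a)(ζ - a') with a = (1/6) + ((1/3)*sqrt(11))*i, a' = (1/6) - ((1/3)*sqrt(11))*i. At the order-1 pole a set g(ζ) = (ζ - a)*f(ζ) = [(-2*ζ**2/5 + 34*ζ/31 - 1/20)/(ζ - 1/3)] / (ζ - a').
Simple pole: residue = g(a) at a = (1/6) + ((1/3)*sqrt(11))*i, which is (-4303/13950) - ((36017/306900)*sqrt(11))*i.


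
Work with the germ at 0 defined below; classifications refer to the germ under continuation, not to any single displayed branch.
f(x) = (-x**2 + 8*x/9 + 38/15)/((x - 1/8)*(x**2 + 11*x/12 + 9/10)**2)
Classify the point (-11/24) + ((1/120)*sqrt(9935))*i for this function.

The point is a pole of order 2.

The denominator factor x**2 + 11*x/12 + 9/10 vanishes at (-11/24) + ((1/120)*sqrt(9935))*i and appears to the power 2; the numerator there equals (11257/4320) + ((13/864)*sqrt(9935))*i, nonzero, and no other factor vanishes.
Hence a pole whose order is the multiplicity, 2.


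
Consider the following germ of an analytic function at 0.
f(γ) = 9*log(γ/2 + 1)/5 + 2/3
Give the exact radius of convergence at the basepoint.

Branch term (9/5)*log(1 - γ/(-2)): its argument vanishes at γ = -2, a logarithmic branch point, modulus 2.
The radius of convergence is the smallest modulus among the singular points: 2.

The radius of convergence is 2.


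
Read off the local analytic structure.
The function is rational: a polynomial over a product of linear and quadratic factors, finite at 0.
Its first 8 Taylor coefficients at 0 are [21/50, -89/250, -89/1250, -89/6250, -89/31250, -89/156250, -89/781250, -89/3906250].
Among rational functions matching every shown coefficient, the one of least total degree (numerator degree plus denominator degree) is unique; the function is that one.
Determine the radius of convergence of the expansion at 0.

No rational of total degree below 2 reproduces all 8 coefficients; solving the [1/1] Pade equations on them gives f(τ) = (11*τ/5 - 21/10)/(τ - 5), whose expansion matches every shown term.
Denominator factor (τ - 5): pole of order 1 at 5, modulus 5.
The radius of convergence is the smallest modulus among the singular points: 5.

The radius of convergence is 5.


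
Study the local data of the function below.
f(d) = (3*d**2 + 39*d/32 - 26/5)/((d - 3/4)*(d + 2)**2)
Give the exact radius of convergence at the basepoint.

The radius of convergence is 3/4.

Denominator factor (d - 3/4): pole of order 1 at 3/4, modulus 3/4.
Denominator factor (d + 2)^2: pole of order 2 at -2, modulus 2.
The radius of convergence is the smallest modulus among the singular points: 3/4.


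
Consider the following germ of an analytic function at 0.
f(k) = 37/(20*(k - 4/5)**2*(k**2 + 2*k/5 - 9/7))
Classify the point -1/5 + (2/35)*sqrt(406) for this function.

The denominator factor k**2 + 2*k/5 - 9/7 vanishes at -1/5 + (2/35)*sqrt(406) and appears to the power 1; the numerator there equals 37/20, nonzero, and no other factor vanishes.
Hence a pole whose order is the multiplicity, 1.

The point is a pole of order 1.


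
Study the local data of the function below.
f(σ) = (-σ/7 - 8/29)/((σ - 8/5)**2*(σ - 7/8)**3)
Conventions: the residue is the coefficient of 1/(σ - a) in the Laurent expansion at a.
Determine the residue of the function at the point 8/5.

The residue is 732608000/143578043.

At the order-2 pole 8/5 set g(σ) = (σ - (8/5))^2*f(σ) = (-σ/7 - 8/29)/(σ - 7/8)**3.
Order-2 pole: residue = g'(a); g'(8/5) = 732608000/143578043, so the residue is 732608000/143578043.


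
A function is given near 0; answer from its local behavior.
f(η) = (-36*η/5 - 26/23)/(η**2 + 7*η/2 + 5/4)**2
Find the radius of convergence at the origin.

The radius of convergence is 7/4 - (1/4)*sqrt(29).

Denominator factor (η**2 + 7*η/2 + 5/4)^2: discriminant 29/4, real irrational roots -7/4 + (1/4)*sqrt(29) and -7/4 - (1/4)*sqrt(29); poles of order 2, moduli 7/4 - (1/4)*sqrt(29) and 7/4 + (1/4)*sqrt(29).
The radius of convergence is the smallest modulus among the singular points: 7/4 - (1/4)*sqrt(29).


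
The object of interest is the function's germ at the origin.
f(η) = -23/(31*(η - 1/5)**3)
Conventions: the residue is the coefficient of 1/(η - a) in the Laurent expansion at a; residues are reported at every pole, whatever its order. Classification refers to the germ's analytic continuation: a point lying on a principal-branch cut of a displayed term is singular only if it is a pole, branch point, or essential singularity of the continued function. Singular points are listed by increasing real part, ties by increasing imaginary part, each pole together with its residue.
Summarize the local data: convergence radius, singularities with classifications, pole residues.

Radius of convergence at 0: 1/5.
At 1/5: a pole of order 3; residue 0.

Denominator factor (η - 1/5)^3: pole of order 3 at 1/5, modulus 1/5.
The radius of convergence is the smallest modulus among the singular points: 1/5.
At the order-3 pole 1/5 set g(η) = (η - (1/5))^3*f(η) = -23/31.
Order-3 pole: residue = g''(a)/2; g''(1/5) = 0, so the residue is 0.


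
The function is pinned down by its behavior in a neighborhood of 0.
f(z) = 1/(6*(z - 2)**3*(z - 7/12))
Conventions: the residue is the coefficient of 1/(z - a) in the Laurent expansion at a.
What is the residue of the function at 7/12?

At the order-1 pole 7/12 set g(z) = (z - (7/12))*f(z) = 1/(6*(z - 2)**3).
Simple pole: residue = g(a) at a = 7/12, which is -288/4913.

The residue is -288/4913.
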